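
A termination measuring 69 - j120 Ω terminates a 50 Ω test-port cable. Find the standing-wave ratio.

Γ = (Z_L − Z_0)/(Z_L + Z_0) = (19 − j120)/(119 − j120)
|Γ| = 121/169 = 0.719
VSWR = (1 + |Γ|)/(1 − |Γ|) = 1.72/0.281

VSWR ≈ 6.12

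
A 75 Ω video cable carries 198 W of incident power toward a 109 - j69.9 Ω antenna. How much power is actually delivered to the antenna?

|Γ| = |(34 − j69.9)/(184 − j69.9)| = 0.395
|Γ|² = 0.156
P_refl = |Γ|²·P_inc = 30.9 W, P_del = (1 − |Γ|²)·P_inc = 167 W

P_delivered ≈ 167 W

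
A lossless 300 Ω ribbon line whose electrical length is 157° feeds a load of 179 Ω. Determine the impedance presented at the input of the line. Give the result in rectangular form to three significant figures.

Z_in ≈ 199 − j77.1 Ω

tan(βl) = tan(157°) = -0.424
Z_in = Z_0·(Z_L + jZ_0·tanβl)/(Z_0 + jZ_L·tanβl)
     = 300·(179 − j127)/(300 − j76)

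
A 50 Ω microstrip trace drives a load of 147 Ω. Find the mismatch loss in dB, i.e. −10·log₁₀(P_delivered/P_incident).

Γ = (147 − 50)/(147 + 50) = 0.492
|Γ|² = 0.242, so P_del/P_inc = 1 − |Γ|² = 0.758
ML = −10·log₁₀(1 − |Γ|²)

mismatch loss ≈ 1.21 dB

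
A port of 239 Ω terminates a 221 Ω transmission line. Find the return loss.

RL ≈ 28.1 dB

Γ = (239 − 221)/(239 + 221) = 0.0391
RL = −20·log₁₀|Γ| = −20·log₁₀(0.0391)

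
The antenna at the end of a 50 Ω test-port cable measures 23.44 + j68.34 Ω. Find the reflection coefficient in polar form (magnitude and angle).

Γ = (Z_L − Z_0)/(Z_L + Z_0) = (-26.56 + j68.34)/(73.44 + j68.34)
|Γ| = 73.3/100 = 0.731

Γ ≈ 0.731 ∠ 68.3°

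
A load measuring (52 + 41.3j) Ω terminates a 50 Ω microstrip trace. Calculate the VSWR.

Γ = (Z_L − Z_0)/(Z_L + Z_0) = (2 + j41.3)/(102 + j41.3)
|Γ| = 41.3/110 = 0.376
VSWR = (1 + |Γ|)/(1 − |Γ|) = 1.38/0.624

VSWR ≈ 2.2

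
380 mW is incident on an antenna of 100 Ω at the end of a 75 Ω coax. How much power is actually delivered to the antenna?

P_delivered ≈ 372 mW

Γ = (100 − 75)/(100 + 75) = 0.143
|Γ|² = 0.0204
P_refl = |Γ|²·P_inc = 7.76 mW, P_del = (1 − |Γ|²)·P_inc = 372 mW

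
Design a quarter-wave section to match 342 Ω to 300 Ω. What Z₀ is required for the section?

Z_qwt ≈ 320 Ω

Z_qwt = √(Z_0·R_L) = √(300 × 342) = √102600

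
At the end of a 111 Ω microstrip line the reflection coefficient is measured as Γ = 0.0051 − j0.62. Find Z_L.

Z_L = Z_0·(1 + Γ)/(1 − Γ) = 111·(1.01 − j0.62)/(0.995 + j0.62)

Z_L ≈ 49.7 − j100 Ω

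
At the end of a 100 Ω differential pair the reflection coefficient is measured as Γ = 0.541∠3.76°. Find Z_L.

Z_L = Z_0·(1 + Γ)/(1 − Γ) = 100·(1.54 + j0.0355)/(0.46 − j0.0355)

Z_L ≈ 332 + j33.3 Ω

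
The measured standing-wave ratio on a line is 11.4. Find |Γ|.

|Γ| ≈ 0.839

|Γ| = (S − 1)/(S + 1) = (11.4 − 1)/(11.4 + 1) = 10.4/12.4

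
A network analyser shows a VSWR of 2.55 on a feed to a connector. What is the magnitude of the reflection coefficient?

|Γ| = (S − 1)/(S + 1) = (2.55 − 1)/(2.55 + 1) = 1.55/3.55

|Γ| ≈ 0.437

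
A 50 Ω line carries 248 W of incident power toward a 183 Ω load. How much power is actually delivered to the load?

P_delivered ≈ 167 W

Γ = (183 − 50)/(183 + 50) = 0.571
|Γ|² = 0.326
P_refl = |Γ|²·P_inc = 80.8 W, P_del = (1 − |Γ|²)·P_inc = 167 W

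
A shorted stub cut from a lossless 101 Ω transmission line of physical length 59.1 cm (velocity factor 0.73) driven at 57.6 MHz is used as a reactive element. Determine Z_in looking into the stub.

λ = v/f = 0.73·c / 57.6 MHz = 3.8 m
βl = 2π·l/λ = 2π × 0.155 = 56°
tan(βl) = 1.48
For a shorted stub, Z_in = jZ_0·tan(βl)

Z_in ≈ +j150 Ω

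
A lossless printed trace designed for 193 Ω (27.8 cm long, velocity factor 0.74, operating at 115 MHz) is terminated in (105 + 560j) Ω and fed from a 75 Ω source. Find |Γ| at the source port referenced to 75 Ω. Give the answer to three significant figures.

λ = v/f = 0.74·c / 115 MHz = 1.93 m
βl = 2π·l/λ = 2π × 0.144 = 51.8°
tan(βl) = 1.27
Z_in = Z_0·(Z_L + jZ_0·tanβl)/(Z_0 + jZ_L·tanβl) = 35.6 − j290 Ω
Γ_s = (Z_in − Z_s)/(Z_in + Z_s) = (-39.4 − j290)/(111 − j290), |Γ_s| = 0.943

|Γ| ≈ 0.943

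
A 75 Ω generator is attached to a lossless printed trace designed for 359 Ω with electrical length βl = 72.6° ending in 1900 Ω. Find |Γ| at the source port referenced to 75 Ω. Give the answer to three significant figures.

|Γ| ≈ 0.587

tan(βl) = 3.19
Z_in = Z_0·(Z_L + jZ_0·tanβl)/(Z_0 + jZ_L·tanβl) = 74.2 − j108 Ω
Γ_s = (Z_in − Z_s)/(Z_in + Z_s) = (-0.767 − j108)/(149 − j108), |Γ_s| = 0.587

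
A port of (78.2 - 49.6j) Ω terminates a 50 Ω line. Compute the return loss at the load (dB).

RL ≈ 7.64 dB

Γ = (28.2 − j49.6)/(128.2 − j49.6), |Γ| = 0.415
RL = −20·log₁₀|Γ| = −20·log₁₀(0.415)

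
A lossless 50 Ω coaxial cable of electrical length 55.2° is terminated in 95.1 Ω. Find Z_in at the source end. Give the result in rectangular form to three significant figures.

tan(βl) = tan(55.2°) = 1.44
Z_in = Z_0·(Z_L + jZ_0·tanβl)/(Z_0 + jZ_L·tanβl)
     = 50·(95.1 + j71.9)/(50 + j137)

Z_in ≈ 34.4 − j22.2 Ω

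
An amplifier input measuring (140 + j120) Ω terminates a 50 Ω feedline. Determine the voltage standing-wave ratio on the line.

VSWR ≈ 5.01

Γ = (Z_L − Z_0)/(Z_L + Z_0) = (90 + j120)/(190 + j120)
|Γ| = 150/225 = 0.667
VSWR = (1 + |Γ|)/(1 − |Γ|) = 1.67/0.333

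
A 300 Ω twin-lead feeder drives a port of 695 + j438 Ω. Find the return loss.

RL ≈ 5.31 dB

Γ = (395 + j438)/(995 + j438), |Γ| = 0.543
RL = −20·log₁₀|Γ| = −20·log₁₀(0.543)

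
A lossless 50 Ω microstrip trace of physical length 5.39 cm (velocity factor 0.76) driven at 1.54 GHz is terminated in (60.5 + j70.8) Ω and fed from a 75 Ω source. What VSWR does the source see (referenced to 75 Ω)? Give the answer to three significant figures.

VSWR ≈ 4.88

λ = v/f = 0.76·c / 1.54 GHz = 0.148 m
βl = 2π·l/λ = 2π × 0.364 = 131°
tan(βl) = -1.15
Z_in = Z_0·(Z_L + jZ_0·tanβl)/(Z_0 + jZ_L·tanβl) = 15.9 + j13.5 Ω
Γ_s = (Z_in − Z_s)/(Z_in + Z_s) = (-59.1 + j13.5)/(90.9 + j13.5), |Γ_s| = 0.66
VSWR = (1 + |Γ_s|)/(1 − |Γ_s|)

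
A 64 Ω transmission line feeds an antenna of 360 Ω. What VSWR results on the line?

Γ = (360 − 64)/(360 + 64) = 0.698
VSWR = (1 + 0.698)/(1 − 0.698)

VSWR ≈ 5.62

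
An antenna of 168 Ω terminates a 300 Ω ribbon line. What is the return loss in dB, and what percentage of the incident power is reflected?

Γ = (168 − 300)/(168 + 300) = -0.282
RL = −20·log₁₀(0.282) = 11 dB
P_refl/P_inc = |Γ|² = 0.0796

RL ≈ 11 dB; 7.96% of incident power reflected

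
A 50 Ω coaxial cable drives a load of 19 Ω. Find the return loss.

RL ≈ 6.95 dB

Γ = (19 − 50)/(19 + 50) = -0.449
RL = −20·log₁₀|Γ| = −20·log₁₀(0.449)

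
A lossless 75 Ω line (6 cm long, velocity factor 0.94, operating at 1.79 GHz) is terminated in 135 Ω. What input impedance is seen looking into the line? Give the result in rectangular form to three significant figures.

λ = v/f = 0.94·c / 1.79 GHz = 0.158 m
βl = 2π·l/λ = 2π × 0.381 = 137°
tan(βl) = tan(137°) = -0.929
Z_in = Z_0·(Z_L + jZ_0·tanβl)/(Z_0 + jZ_L·tanβl)
     = 75·(135 − j69.7)/(75 − j125)

Z_in ≈ 66.3 + j41.1 Ω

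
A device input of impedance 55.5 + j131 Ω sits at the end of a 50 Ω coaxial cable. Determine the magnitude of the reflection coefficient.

|Γ| ≈ 0.78

Γ = (Z_L − Z_0)/(Z_L + Z_0) = (5.5 + j131)/(105.5 + j131)
|Γ| = 131/168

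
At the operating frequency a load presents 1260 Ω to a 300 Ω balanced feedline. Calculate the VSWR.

VSWR ≈ 4.2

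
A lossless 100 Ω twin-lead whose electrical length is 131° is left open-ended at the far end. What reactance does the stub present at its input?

tan(βl) = -1.15
For an open-ended stub, Z_in = −jZ_0·cot(βl) = −jZ_0/tan(βl)

X_in ≈ 86.9 Ω (inductive)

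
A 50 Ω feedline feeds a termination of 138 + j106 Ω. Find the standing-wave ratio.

VSWR ≈ 4.53

Γ = (Z_L − Z_0)/(Z_L + Z_0) = (88 + j106)/(188 + j106)
|Γ| = 138/216 = 0.638
VSWR = (1 + |Γ|)/(1 − |Γ|) = 1.64/0.362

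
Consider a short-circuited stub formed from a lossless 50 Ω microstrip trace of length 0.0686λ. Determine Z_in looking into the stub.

βl = 2π × 0.0686 = 24.7°
tan(βl) = 0.46
For a short-circuited stub, Z_in = jZ_0·tan(βl)

Z_in ≈ +j23 Ω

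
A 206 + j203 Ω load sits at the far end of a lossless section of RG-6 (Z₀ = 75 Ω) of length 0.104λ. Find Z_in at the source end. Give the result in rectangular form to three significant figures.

βl = 2π × 0.104 = 37.4°
tan(βl) = tan(37.4°) = 0.766
Z_in = Z_0·(Z_L + jZ_0·tanβl)/(Z_0 + jZ_L·tanβl)
     = 75·(206 + j260)/(-80.4 + j158)

Z_in ≈ 58.6 − j128 Ω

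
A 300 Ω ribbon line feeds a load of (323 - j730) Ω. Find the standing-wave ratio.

VSWR ≈ 7.37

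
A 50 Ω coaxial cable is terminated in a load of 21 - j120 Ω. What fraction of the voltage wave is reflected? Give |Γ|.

|Γ| ≈ 0.885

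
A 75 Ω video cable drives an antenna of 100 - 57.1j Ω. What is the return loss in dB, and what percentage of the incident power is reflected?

Γ = (25 − j57.1)/(175 − j57.1), |Γ| = 0.339
RL = −20·log₁₀(0.339) = 9.41 dB
P_refl/P_inc = |Γ|² = 0.115

RL ≈ 9.41 dB; 11.5% of incident power reflected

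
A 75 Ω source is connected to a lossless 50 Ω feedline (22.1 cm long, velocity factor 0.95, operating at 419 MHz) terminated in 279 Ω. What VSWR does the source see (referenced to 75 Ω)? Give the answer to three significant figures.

λ = v/f = 0.95·c / 419 MHz = 0.68 m
βl = 2π·l/λ = 2π × 0.325 = 117°
tan(βl) = -1.97
Z_in = Z_0·(Z_L + jZ_0·tanβl)/(Z_0 + jZ_L·tanβl) = 11.2 + j24.4 Ω
Γ_s = (Z_in − Z_s)/(Z_in + Z_s) = (-63.8 + j24.4)/(86.2 + j24.4), |Γ_s| = 0.763
VSWR = (1 + |Γ_s|)/(1 − |Γ_s|)

VSWR ≈ 7.43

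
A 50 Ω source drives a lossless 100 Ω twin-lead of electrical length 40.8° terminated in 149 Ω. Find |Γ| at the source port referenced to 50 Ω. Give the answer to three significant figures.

tan(βl) = 0.863
Z_in = Z_0·(Z_L + jZ_0·tanβl)/(Z_0 + jZ_L·tanβl) = 98 − j39.7 Ω
Γ_s = (Z_in − Z_s)/(Z_in + Z_s) = (48 − j39.7)/(148 − j39.7), |Γ_s| = 0.406

|Γ| ≈ 0.406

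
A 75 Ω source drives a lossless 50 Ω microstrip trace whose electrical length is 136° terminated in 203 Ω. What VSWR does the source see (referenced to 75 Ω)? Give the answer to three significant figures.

VSWR ≈ 4.38

tan(βl) = -0.966
Z_in = Z_0·(Z_L + jZ_0·tanβl)/(Z_0 + jZ_L·tanβl) = 24 + j45.7 Ω
Γ_s = (Z_in − Z_s)/(Z_in + Z_s) = (-51 + j45.7)/(99 + j45.7), |Γ_s| = 0.628
VSWR = (1 + |Γ_s|)/(1 − |Γ_s|)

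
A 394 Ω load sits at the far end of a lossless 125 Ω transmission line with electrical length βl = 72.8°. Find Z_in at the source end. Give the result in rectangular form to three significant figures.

tan(βl) = tan(72.8°) = 3.23
Z_in = Z_0·(Z_L + jZ_0·tanβl)/(Z_0 + jZ_L·tanβl)
     = 125·(394 + j404)/(125 + j1270)

Z_in ≈ 43 − j34.5 Ω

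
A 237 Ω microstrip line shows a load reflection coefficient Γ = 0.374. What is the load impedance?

Z_L ≈ 520 Ω

Z_L = Z_0·(1 + Γ)/(1 − Γ) = 237·(1.37)/(0.626)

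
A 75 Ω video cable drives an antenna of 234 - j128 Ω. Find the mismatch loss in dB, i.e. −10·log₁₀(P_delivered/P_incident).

Γ = (159 − j128)/(309 − j128), |Γ| = 0.61
|Γ|² = 0.372, so P_del/P_inc = 1 − |Γ|² = 0.628
ML = −10·log₁₀(1 − |Γ|²)

mismatch loss ≈ 2.02 dB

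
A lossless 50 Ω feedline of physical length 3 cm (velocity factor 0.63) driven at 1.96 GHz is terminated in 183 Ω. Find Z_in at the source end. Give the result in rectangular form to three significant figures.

Z_in ≈ 15.7 + j18.5 Ω

λ = v/f = 0.63·c / 1.96 GHz = 0.0964 m
βl = 2π·l/λ = 2π × 0.311 = 112°
tan(βl) = tan(112°) = -2.48
Z_in = Z_0·(Z_L + jZ_0·tanβl)/(Z_0 + jZ_L·tanβl)
     = 50·(183 − j124)/(50 − j453)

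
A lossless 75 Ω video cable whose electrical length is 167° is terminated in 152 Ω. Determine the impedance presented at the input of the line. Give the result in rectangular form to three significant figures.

tan(βl) = tan(167°) = -0.231
Z_in = Z_0·(Z_L + jZ_0·tanβl)/(Z_0 + jZ_L·tanβl)
     = 75·(152 − j17.3)/(75 − j35.1)

Z_in ≈ 131 + j44.1 Ω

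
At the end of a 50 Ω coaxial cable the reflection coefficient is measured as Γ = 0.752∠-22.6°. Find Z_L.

Z_L = Z_0·(1 + Γ)/(1 − Γ) = 50·(1.69 − j0.289)/(0.306 + j0.289)

Z_L ≈ 123 − j163 Ω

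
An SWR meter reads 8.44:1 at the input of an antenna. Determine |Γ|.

|Γ| ≈ 0.788

|Γ| = (S − 1)/(S + 1) = (8.44 − 1)/(8.44 + 1) = 7.44/9.44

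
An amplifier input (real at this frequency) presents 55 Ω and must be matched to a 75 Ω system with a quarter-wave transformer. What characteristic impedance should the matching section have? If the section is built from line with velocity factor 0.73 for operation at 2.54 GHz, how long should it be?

Z_qwt = √(Z_0·R_L) = √(75 × 55) = √4125
λ = 0.73·c/f = 0.0862 m, so l = λ/4 = 0.0216 m

Z_qwt ≈ 64.2 Ω; length ≈ 2.16 cm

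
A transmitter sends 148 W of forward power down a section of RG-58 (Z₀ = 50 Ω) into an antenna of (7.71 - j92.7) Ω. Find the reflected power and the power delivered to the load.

P_reflected ≈ 129 W; P_delivered ≈ 19.1 W

|Γ| = |(-42.29 − j92.7)/(57.71 − j92.7)| = 0.933
|Γ|² = 0.871
P_refl = |Γ|²·P_inc = 129 W, P_del = (1 − |Γ|²)·P_inc = 19.1 W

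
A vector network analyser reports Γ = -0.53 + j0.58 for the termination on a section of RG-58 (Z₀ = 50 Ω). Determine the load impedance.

Z_L = Z_0·(1 + Γ)/(1 − Γ) = 50·(0.47 + j0.58)/(1.53 − j0.58)

Z_L ≈ 7.15 + j21.7 Ω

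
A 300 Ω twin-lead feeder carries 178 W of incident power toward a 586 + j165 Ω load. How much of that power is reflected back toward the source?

|Γ| = |(286 + j165)/(886 + j165)| = 0.366
|Γ|² = 0.134
P_refl = |Γ|²·P_inc = 23.9 W, P_del = (1 − |Γ|²)·P_inc = 154 W

P_reflected ≈ 23.9 W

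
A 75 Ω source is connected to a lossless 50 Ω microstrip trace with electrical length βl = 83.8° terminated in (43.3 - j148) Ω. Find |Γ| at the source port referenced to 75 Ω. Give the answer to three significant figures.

|Γ| ≈ 0.893

tan(βl) = 9.21
Z_in = Z_0·(Z_L + jZ_0·tanβl)/(Z_0 + jZ_L·tanβl) = 4.31 + j9.84 Ω
Γ_s = (Z_in − Z_s)/(Z_in + Z_s) = (-70.7 + j9.84)/(79.3 + j9.84), |Γ_s| = 0.893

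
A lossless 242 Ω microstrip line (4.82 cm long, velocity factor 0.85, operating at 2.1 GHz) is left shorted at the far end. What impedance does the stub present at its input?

λ = v/f = 0.85·c / 2.1 GHz = 0.121 m
βl = 2π·l/λ = 2π × 0.397 = 143°
tan(βl) = -0.756
For a shorted stub, Z_in = jZ_0·tan(βl)

Z_in ≈ −j183 Ω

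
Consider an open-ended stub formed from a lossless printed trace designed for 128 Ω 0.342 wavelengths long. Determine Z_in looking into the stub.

βl = 2π × 0.342 = 123°
tan(βl) = -1.53
For an open-ended stub, Z_in = −jZ_0·cot(βl) = −jZ_0/tan(βl)

Z_in ≈ +j83.5 Ω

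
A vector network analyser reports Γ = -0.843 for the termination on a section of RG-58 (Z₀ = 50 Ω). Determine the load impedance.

Z_L = Z_0·(1 + Γ)/(1 − Γ) = 50·(0.157)/(1.84)

Z_L ≈ 4.26 Ω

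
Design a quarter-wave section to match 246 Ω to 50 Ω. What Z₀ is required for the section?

Z_qwt = √(Z_0·R_L) = √(50 × 246) = √12300

Z_qwt ≈ 111 Ω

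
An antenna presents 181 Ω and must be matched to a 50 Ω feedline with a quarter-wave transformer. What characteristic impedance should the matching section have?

Z_qwt ≈ 95.1 Ω

Z_qwt = √(Z_0·R_L) = √(50 × 181) = √9050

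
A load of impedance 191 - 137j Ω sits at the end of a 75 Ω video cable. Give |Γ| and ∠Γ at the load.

Γ ≈ 0.6 ∠ -22.5°

Γ = (Z_L − Z_0)/(Z_L + Z_0) = (116 − j137)/(266 − j137)
|Γ| = 180/299 = 0.6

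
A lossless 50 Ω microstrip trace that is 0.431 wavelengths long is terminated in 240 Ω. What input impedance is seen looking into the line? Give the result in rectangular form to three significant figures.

Z_in ≈ 49.1 + j85.9 Ω

βl = 2π × 0.431 = 155°
tan(βl) = tan(155°) = -0.463
Z_in = Z_0·(Z_L + jZ_0·tanβl)/(Z_0 + jZ_L·tanβl)
     = 50·(240 − j23.1)/(50 − j111)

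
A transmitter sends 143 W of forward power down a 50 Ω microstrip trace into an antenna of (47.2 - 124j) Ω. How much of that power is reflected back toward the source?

P_reflected ≈ 88.6 W

|Γ| = |(-2.8 − j124)/(97.2 − j124)| = 0.787
|Γ|² = 0.62
P_refl = |Γ|²·P_inc = 88.6 W, P_del = (1 − |Γ|²)·P_inc = 54.4 W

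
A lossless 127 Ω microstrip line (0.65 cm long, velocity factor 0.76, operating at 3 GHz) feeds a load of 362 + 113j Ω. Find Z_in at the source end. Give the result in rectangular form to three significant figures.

Z_in ≈ 158 − j169 Ω

λ = v/f = 0.76·c / 3 GHz = 0.076 m
βl = 2π·l/λ = 2π × 0.0855 = 30.8°
tan(βl) = tan(30.8°) = 0.596
Z_in = Z_0·(Z_L + jZ_0·tanβl)/(Z_0 + jZ_L·tanβl)
     = 127·(362 + j189)/(59.7 + j216)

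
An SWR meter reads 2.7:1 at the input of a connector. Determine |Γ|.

|Γ| = (S − 1)/(S + 1) = (2.7 − 1)/(2.7 + 1) = 1.7/3.7

|Γ| ≈ 0.459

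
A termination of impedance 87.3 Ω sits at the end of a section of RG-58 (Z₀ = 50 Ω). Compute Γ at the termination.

Γ = 0.272

Γ = (Z_L − Z_0)/(Z_L + Z_0) = (87.3 − 50)/(87.3 + 50) = 37.3/137.3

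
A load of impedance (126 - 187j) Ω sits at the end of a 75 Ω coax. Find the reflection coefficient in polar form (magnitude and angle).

Γ = (Z_L − Z_0)/(Z_L + Z_0) = (51 − j187)/(201 − j187)
|Γ| = 194/275 = 0.706

Γ ≈ 0.706 ∠ -31.8°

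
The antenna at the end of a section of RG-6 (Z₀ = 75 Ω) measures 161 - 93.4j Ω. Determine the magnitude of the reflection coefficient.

|Γ| ≈ 0.5

Γ = (Z_L − Z_0)/(Z_L + Z_0) = (86 − j93.4)/(236 − j93.4)
|Γ| = 127/254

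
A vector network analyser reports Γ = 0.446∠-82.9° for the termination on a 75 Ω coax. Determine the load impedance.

Z_L ≈ 55.2 − j61 Ω

Z_L = Z_0·(1 + Γ)/(1 − Γ) = 75·(1.06 − j0.443)/(0.945 + j0.443)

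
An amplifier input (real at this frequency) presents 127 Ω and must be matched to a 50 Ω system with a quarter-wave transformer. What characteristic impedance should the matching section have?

Z_qwt = √(Z_0·R_L) = √(50 × 127) = √6350

Z_qwt ≈ 79.7 Ω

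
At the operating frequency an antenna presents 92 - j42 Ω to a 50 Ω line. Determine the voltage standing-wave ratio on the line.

Γ = (Z_L − Z_0)/(Z_L + Z_0) = (42 − j42)/(142 − j42)
|Γ| = 59.4/148 = 0.401
VSWR = (1 + |Γ|)/(1 − |Γ|) = 1.4/0.599

VSWR ≈ 2.34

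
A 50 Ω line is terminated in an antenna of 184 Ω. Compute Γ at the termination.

Γ = 0.573

Γ = (Z_L − Z_0)/(Z_L + Z_0) = (184 − 50)/(184 + 50) = 134/234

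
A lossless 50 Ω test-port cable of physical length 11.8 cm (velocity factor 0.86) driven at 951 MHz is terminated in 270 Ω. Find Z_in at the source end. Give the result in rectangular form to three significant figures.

λ = v/f = 0.86·c / 951 MHz = 0.271 m
βl = 2π·l/λ = 2π × 0.435 = 157°
tan(βl) = tan(157°) = -0.433
Z_in = Z_0·(Z_L + jZ_0·tanβl)/(Z_0 + jZ_L·tanβl)
     = 50·(270 − j21.7)/(50 − j117)

Z_in ≈ 49.6 + j94.3 Ω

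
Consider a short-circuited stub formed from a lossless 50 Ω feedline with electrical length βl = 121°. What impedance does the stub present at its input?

tan(βl) = -1.66
For a short-circuited stub, Z_in = jZ_0·tan(βl)

Z_in ≈ −j83.2 Ω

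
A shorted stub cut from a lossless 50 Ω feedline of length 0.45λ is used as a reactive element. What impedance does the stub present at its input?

Z_in ≈ −j16.2 Ω

βl = 2π × 0.45 = 162°
tan(βl) = -0.325
For a shorted stub, Z_in = jZ_0·tan(βl)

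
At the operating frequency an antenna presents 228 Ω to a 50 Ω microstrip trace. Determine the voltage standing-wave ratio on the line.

Γ = (228 − 50)/(228 + 50) = 0.64
VSWR = (1 + 0.64)/(1 − 0.64)

VSWR ≈ 4.56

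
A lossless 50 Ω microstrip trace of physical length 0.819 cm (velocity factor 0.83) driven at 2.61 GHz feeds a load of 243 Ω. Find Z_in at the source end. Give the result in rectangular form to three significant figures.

Z_in ≈ 34.9 − j71.5 Ω

λ = v/f = 0.83·c / 2.61 GHz = 0.0954 m
βl = 2π·l/λ = 2π × 0.0858 = 30.9°
tan(βl) = tan(30.9°) = 0.599
Z_in = Z_0·(Z_L + jZ_0·tanβl)/(Z_0 + jZ_L·tanβl)
     = 50·(243 + j29.9)/(50 + j145)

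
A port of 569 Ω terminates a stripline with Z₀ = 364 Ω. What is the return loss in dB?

RL ≈ 13.2 dB

Γ = (569 − 364)/(569 + 364) = 0.22
RL = −20·log₁₀|Γ| = −20·log₁₀(0.22)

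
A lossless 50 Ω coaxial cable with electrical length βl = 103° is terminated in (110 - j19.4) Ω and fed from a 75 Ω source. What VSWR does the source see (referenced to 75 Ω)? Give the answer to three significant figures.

VSWR ≈ 3.26

tan(βl) = -4.33
Z_in = Z_0·(Z_L + jZ_0·tanβl)/(Z_0 + jZ_L·tanβl) = 23.8 + j13.2 Ω
Γ_s = (Z_in − Z_s)/(Z_in + Z_s) = (-51.2 + j13.2)/(98.8 + j13.2), |Γ_s| = 0.53
VSWR = (1 + |Γ_s|)/(1 − |Γ_s|)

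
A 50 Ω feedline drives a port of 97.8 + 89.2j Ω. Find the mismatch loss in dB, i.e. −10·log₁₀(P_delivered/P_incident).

mismatch loss ≈ 1.83 dB

Γ = (47.8 + j89.2)/(147.8 + j89.2), |Γ| = 0.586
|Γ|² = 0.344, so P_del/P_inc = 1 − |Γ|² = 0.656
ML = −10·log₁₀(1 − |Γ|²)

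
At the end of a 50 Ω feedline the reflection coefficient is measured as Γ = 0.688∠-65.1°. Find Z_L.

Z_L ≈ 29.5 − j69.8 Ω

Z_L = Z_0·(1 + Γ)/(1 − Γ) = 50·(1.29 − j0.624)/(0.71 + j0.624)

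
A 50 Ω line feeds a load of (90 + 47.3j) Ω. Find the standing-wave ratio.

Γ = (Z_L − Z_0)/(Z_L + Z_0) = (40 + j47.3)/(140 + j47.3)
|Γ| = 61.9/148 = 0.419
VSWR = (1 + |Γ|)/(1 − |Γ|) = 1.42/0.581

VSWR ≈ 2.44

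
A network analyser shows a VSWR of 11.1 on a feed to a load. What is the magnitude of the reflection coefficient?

|Γ| = (S − 1)/(S + 1) = (11.1 − 1)/(11.1 + 1) = 10.1/12.1

|Γ| ≈ 0.835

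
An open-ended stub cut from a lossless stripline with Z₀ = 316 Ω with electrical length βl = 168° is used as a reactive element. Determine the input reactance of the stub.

X_in ≈ 1490 Ω (inductive)

tan(βl) = -0.213
For an open-ended stub, Z_in = −jZ_0·cot(βl) = −jZ_0/tan(βl)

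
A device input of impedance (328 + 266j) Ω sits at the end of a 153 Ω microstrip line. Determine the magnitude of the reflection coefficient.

|Γ| ≈ 0.579

Γ = (Z_L − Z_0)/(Z_L + Z_0) = (175 + j266)/(481 + j266)
|Γ| = 318/550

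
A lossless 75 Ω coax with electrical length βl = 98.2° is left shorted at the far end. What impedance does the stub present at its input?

Z_in ≈ −j520 Ω

tan(βl) = -6.94
For a shorted stub, Z_in = jZ_0·tan(βl)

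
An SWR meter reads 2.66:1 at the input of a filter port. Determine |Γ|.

|Γ| ≈ 0.454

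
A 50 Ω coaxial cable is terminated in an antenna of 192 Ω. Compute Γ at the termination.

Γ = (Z_L − Z_0)/(Z_L + Z_0) = (192 − 50)/(192 + 50) = 142/242

Γ = 0.587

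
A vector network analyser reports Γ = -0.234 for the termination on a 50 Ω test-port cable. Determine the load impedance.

Z_L = Z_0·(1 + Γ)/(1 − Γ) = 50·(0.766)/(1.23)

Z_L ≈ 31 Ω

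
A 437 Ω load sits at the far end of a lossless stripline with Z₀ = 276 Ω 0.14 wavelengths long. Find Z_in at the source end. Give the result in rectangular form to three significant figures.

βl = 2π × 0.14 = 50.4°
tan(βl) = tan(50.4°) = 1.21
Z_in = Z_0·(Z_L + jZ_0·tanβl)/(Z_0 + jZ_L·tanβl)
     = 276·(437 + j334)/(276 + j528)

Z_in ≈ 231 − j108 Ω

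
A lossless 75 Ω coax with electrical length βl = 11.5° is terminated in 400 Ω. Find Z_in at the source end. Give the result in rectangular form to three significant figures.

tan(βl) = tan(11.5°) = 0.203
Z_in = Z_0·(Z_L + jZ_0·tanβl)/(Z_0 + jZ_L·tanβl)
     = 75·(400 + j15.3)/(75 + j81.4)

Z_in ≈ 191 − j192 Ω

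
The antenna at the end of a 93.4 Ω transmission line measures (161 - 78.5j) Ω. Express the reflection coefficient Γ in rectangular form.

Γ = (Z_L − Z_0)/(Z_L + Z_0) = (67.6 − j78.5)/(254.4 − j78.5)

Γ ≈ 0.33 − j0.207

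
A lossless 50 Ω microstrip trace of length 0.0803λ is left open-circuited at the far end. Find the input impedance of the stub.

βl = 2π × 0.0803 = 28.9°
tan(βl) = 0.552
For an open-circuited stub, Z_in = −jZ_0·cot(βl) = −jZ_0/tan(βl)

Z_in ≈ −j90.5 Ω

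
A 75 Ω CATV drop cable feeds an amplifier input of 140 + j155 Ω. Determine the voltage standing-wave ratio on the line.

VSWR ≈ 4.47

Γ = (Z_L − Z_0)/(Z_L + Z_0) = (65 + j155)/(215 + j155)
|Γ| = 168/265 = 0.634
VSWR = (1 + |Γ|)/(1 − |Γ|) = 1.63/0.366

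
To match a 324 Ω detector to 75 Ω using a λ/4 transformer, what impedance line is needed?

Z_qwt ≈ 156 Ω

Z_qwt = √(Z_0·R_L) = √(75 × 324) = √24300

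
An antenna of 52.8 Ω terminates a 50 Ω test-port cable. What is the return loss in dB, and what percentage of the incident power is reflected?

RL ≈ 31.3 dB; 0.0742% of incident power reflected

Γ = (52.8 − 50)/(52.8 + 50) = 0.0272
RL = −20·log₁₀(0.0272) = 31.3 dB
P_refl/P_inc = |Γ|² = 0.000742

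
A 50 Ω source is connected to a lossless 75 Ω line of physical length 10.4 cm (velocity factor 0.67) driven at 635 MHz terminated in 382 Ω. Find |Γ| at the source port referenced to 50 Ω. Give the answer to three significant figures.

|Γ| ≈ 0.628

λ = v/f = 0.67·c / 635 MHz = 0.317 m
βl = 2π·l/λ = 2π × 0.329 = 118°
tan(βl) = -1.86
Z_in = Z_0·(Z_L + jZ_0·tanβl)/(Z_0 + jZ_L·tanβl) = 18.8 + j38.4 Ω
Γ_s = (Z_in − Z_s)/(Z_in + Z_s) = (-31.2 + j38.4)/(68.8 + j38.4), |Γ_s| = 0.628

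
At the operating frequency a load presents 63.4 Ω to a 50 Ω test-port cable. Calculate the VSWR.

VSWR ≈ 1.27

For a purely resistive load, VSWR = R_L/Z_0 or Z_0/R_L (whichever > 1) = 63.4/50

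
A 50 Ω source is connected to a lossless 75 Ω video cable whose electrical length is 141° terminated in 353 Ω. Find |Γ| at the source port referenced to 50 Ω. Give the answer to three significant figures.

|Γ| ≈ 0.694

tan(βl) = -0.81
Z_in = Z_0·(Z_L + jZ_0·tanβl)/(Z_0 + jZ_L·tanβl) = 37.6 + j82.7 Ω
Γ_s = (Z_in − Z_s)/(Z_in + Z_s) = (-12.4 + j82.7)/(87.6 + j82.7), |Γ_s| = 0.694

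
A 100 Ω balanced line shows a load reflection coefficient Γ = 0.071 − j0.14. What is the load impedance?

Z_L = Z_0·(1 + Γ)/(1 − Γ) = 100·(1.07 − j0.14)/(0.929 + j0.14)

Z_L ≈ 111 − j31.7 Ω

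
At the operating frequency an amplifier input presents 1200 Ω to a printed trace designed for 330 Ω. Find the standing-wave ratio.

For a purely resistive load, VSWR = R_L/Z_0 or Z_0/R_L (whichever > 1) = 1200/330

VSWR ≈ 3.64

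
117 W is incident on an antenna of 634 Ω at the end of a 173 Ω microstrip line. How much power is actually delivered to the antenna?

Γ = (634 − 173)/(634 + 173) = 0.571
|Γ|² = 0.326
P_refl = |Γ|²·P_inc = 38.2 W, P_del = (1 − |Γ|²)·P_inc = 78.8 W

P_delivered ≈ 78.8 W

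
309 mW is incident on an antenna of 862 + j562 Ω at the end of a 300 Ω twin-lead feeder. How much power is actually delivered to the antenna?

|Γ| = |(562 + j562)/(1162 + j562)| = 0.616
|Γ|² = 0.379
P_refl = |Γ|²·P_inc = 117 mW, P_del = (1 − |Γ|²)·P_inc = 192 mW

P_delivered ≈ 192 mW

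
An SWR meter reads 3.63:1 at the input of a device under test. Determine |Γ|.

|Γ| = (S − 1)/(S + 1) = (3.63 − 1)/(3.63 + 1) = 2.63/4.63

|Γ| ≈ 0.568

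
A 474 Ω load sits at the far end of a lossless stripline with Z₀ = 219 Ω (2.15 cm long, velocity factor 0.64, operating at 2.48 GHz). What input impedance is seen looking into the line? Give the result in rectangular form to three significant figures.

λ = v/f = 0.64·c / 2.48 GHz = 0.0774 m
βl = 2π·l/λ = 2π × 0.278 = 100°
tan(βl) = tan(100°) = -5.69
Z_in = Z_0·(Z_L + jZ_0·tanβl)/(Z_0 + jZ_L·tanβl)
     = 219·(474 − j1250)/(219 − j2700)

Z_in ≈ 104 + j30.1 Ω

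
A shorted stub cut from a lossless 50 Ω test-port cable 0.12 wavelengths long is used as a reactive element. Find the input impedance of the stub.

Z_in ≈ +j47 Ω

βl = 2π × 0.12 = 43.2°
tan(βl) = 0.939
For a shorted stub, Z_in = jZ_0·tan(βl)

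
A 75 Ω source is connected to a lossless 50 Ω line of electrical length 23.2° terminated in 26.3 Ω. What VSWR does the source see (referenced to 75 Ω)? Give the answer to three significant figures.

tan(βl) = 0.429
Z_in = Z_0·(Z_L + jZ_0·tanβl)/(Z_0 + jZ_L·tanβl) = 29.6 + j14.8 Ω
Γ_s = (Z_in − Z_s)/(Z_in + Z_s) = (-45.4 + j14.8)/(105 + j14.8), |Γ_s| = 0.452
VSWR = (1 + |Γ_s|)/(1 − |Γ_s|)

VSWR ≈ 2.65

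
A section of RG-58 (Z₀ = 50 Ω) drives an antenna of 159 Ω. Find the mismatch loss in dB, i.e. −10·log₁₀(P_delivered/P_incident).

mismatch loss ≈ 1.38 dB

Γ = (159 − 50)/(159 + 50) = 0.522
|Γ|² = 0.272, so P_del/P_inc = 1 − |Γ|² = 0.728
ML = −10·log₁₀(1 − |Γ|²)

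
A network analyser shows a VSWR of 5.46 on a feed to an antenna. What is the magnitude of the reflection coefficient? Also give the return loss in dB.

|Γ| ≈ 0.69; return loss ≈ 3.22 dB

|Γ| = (S − 1)/(S + 1) = (5.46 − 1)/(5.46 + 1) = 4.46/6.46
RL = −20·log₁₀|Γ| = −20·log₁₀(0.69)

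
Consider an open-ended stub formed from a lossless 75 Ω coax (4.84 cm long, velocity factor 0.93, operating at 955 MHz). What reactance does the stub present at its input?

X_in ≈ -43.9 Ω (capacitive)

λ = v/f = 0.93·c / 955 MHz = 0.292 m
βl = 2π·l/λ = 2π × 0.166 = 59.6°
tan(βl) = 1.71
For an open-ended stub, Z_in = −jZ_0·cot(βl) = −jZ_0/tan(βl)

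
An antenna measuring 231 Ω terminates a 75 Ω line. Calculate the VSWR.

VSWR ≈ 3.08

Γ = (231 − 75)/(231 + 75) = 0.51
VSWR = (1 + 0.51)/(1 − 0.51)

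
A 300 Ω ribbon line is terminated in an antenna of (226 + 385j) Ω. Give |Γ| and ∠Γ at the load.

Γ = (Z_L − Z_0)/(Z_L + Z_0) = (-74 + j385)/(526 + j385)
|Γ| = 392/652 = 0.601

Γ ≈ 0.601 ∠ 64.7°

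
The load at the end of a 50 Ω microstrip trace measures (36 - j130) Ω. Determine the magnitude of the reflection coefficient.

|Γ| ≈ 0.839

Γ = (Z_L − Z_0)/(Z_L + Z_0) = (-14 − j130)/(86 − j130)
|Γ| = 131/156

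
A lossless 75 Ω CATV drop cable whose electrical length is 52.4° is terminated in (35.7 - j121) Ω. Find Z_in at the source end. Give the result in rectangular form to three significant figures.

tan(βl) = tan(52.4°) = 1.3
Z_in = Z_0·(Z_L + jZ_0·tanβl)/(Z_0 + jZ_L·tanβl)
     = 75·(35.7 − j23.6)/(232 + j46.4)

Z_in ≈ 9.63 − j9.55 Ω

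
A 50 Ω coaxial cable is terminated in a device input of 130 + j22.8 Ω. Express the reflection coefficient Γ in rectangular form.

Γ = (Z_L − Z_0)/(Z_L + Z_0) = (80 + j22.8)/(180 + j22.8)

Γ ≈ 0.453 + j0.0693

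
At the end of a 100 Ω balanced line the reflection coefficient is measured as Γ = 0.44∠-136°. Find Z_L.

Z_L ≈ 44.1 − j33.5 Ω

Z_L = Z_0·(1 + Γ)/(1 − Γ) = 100·(0.683 − j0.306)/(1.32 + j0.306)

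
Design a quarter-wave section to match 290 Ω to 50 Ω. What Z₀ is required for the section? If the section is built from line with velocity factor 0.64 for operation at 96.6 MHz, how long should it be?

Z_qwt ≈ 120 Ω; length ≈ 49.7 cm

Z_qwt = √(Z_0·R_L) = √(50 × 290) = √14500
λ = 0.64·c/f = 1.99 m, so l = λ/4 = 0.497 m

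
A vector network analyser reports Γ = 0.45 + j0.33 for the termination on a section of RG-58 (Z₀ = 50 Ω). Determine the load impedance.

Z_L ≈ 83.7 + j80.2 Ω

Z_L = Z_0·(1 + Γ)/(1 − Γ) = 50·(1.45 + j0.33)/(0.55 − j0.33)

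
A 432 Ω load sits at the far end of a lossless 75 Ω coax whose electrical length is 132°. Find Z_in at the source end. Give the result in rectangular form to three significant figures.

tan(βl) = tan(132°) = -1.11
Z_in = Z_0·(Z_L + jZ_0·tanβl)/(Z_0 + jZ_L·tanβl)
     = 75·(432 − j83.3)/(75 − j480)

Z_in ≈ 23 + j63.9 Ω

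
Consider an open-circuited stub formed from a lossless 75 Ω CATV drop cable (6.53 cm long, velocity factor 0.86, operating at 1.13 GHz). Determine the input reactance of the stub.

λ = v/f = 0.86·c / 1.13 GHz = 0.228 m
βl = 2π·l/λ = 2π × 0.286 = 103°
tan(βl) = -4.34
For an open-circuited stub, Z_in = −jZ_0·cot(βl) = −jZ_0/tan(βl)

X_in ≈ 17.3 Ω (inductive)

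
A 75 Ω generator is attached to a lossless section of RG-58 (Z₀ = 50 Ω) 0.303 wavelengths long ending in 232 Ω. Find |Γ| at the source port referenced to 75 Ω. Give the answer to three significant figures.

|Γ| ≈ 0.735

βl = 2π × 0.303 = 109°
tan(βl) = -2.89
Z_in = Z_0·(Z_L + jZ_0·tanβl)/(Z_0 + jZ_L·tanβl) = 12 + j16.4 Ω
Γ_s = (Z_in − Z_s)/(Z_in + Z_s) = (-63 + j16.4)/(87 + j16.4), |Γ_s| = 0.735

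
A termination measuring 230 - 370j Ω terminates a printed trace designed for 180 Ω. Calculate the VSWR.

Γ = (Z_L − Z_0)/(Z_L + Z_0) = (50 − j370)/(410 − j370)
|Γ| = 373/552 = 0.676
VSWR = (1 + |Γ|)/(1 − |Γ|) = 1.68/0.324

VSWR ≈ 5.17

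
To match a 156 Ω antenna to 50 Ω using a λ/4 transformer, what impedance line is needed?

Z_qwt = √(Z_0·R_L) = √(50 × 156) = √7800

Z_qwt ≈ 88.3 Ω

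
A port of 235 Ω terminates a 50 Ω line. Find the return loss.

Γ = (235 − 50)/(235 + 50) = 0.649
RL = −20·log₁₀|Γ| = −20·log₁₀(0.649)

RL ≈ 3.75 dB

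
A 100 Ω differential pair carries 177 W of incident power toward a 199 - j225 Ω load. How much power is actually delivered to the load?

|Γ| = |(99 − j225)/(299 − j225)| = 0.657
|Γ|² = 0.432
P_refl = |Γ|²·P_inc = 76.4 W, P_del = (1 − |Γ|²)·P_inc = 101 W

P_delivered ≈ 101 W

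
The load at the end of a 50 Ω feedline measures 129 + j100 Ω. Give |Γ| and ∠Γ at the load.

Γ ≈ 0.622 ∠ 22.5°

Γ = (Z_L − Z_0)/(Z_L + Z_0) = (79 + j100)/(179 + j100)
|Γ| = 127/205 = 0.622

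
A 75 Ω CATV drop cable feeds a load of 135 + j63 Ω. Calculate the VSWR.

VSWR ≈ 2.32

Γ = (Z_L − Z_0)/(Z_L + Z_0) = (60 + j63)/(210 + j63)
|Γ| = 87/219 = 0.397
VSWR = (1 + |Γ|)/(1 − |Γ|) = 1.4/0.603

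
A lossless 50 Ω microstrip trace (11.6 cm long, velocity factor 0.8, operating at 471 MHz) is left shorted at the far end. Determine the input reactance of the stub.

λ = v/f = 0.8·c / 471 MHz = 0.51 m
βl = 2π·l/λ = 2π × 0.228 = 82°
tan(βl) = 7.07
For a shorted stub, Z_in = jZ_0·tan(βl)

X_in ≈ 354 Ω (inductive)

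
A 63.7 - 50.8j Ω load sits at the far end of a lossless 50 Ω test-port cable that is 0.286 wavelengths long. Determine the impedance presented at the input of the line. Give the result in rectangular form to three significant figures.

βl = 2π × 0.286 = 103°
tan(βl) = tan(103°) = -4.35
Z_in = Z_0·(Z_L + jZ_0·tanβl)/(Z_0 + jZ_L·tanβl)
     = 50·(63.7 − j268)/(-171 − j277)

Z_in ≈ 29.9 + j30 Ω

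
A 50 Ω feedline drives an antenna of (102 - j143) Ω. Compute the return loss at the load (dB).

Γ = (52 − j143)/(152 − j143), |Γ| = 0.729
RL = −20·log₁₀|Γ| = −20·log₁₀(0.729)

RL ≈ 2.74 dB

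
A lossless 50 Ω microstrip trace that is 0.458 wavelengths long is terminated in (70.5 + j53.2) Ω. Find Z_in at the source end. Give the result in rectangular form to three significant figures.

Z_in ≈ 42 + j43.2 Ω

βl = 2π × 0.458 = 165°
tan(βl) = tan(165°) = -0.27
Z_in = Z_0·(Z_L + jZ_0·tanβl)/(Z_0 + jZ_L·tanβl)
     = 50·(70.5 + j39.7)/(64.4 − j19)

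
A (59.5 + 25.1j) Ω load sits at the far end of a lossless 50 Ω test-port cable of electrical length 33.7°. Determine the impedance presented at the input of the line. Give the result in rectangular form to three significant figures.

Z_in ≈ 80.2 − j7.78 Ω

tan(βl) = tan(33.7°) = 0.667
Z_in = Z_0·(Z_L + jZ_0·tanβl)/(Z_0 + jZ_L·tanβl)
     = 50·(59.5 + j58.4)/(33.3 + j39.7)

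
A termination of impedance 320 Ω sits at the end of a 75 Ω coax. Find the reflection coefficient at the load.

Γ = (Z_L − Z_0)/(Z_L + Z_0) = (320 − 75)/(320 + 75) = 245/395

Γ = 0.62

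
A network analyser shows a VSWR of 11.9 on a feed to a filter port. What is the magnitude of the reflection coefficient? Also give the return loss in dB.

|Γ| ≈ 0.845; return loss ≈ 1.46 dB

|Γ| = (S − 1)/(S + 1) = (11.9 − 1)/(11.9 + 1) = 10.9/12.9
RL = −20·log₁₀|Γ| = −20·log₁₀(0.845)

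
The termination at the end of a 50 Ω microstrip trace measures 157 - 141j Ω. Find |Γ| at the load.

|Γ| ≈ 0.707

Γ = (Z_L − Z_0)/(Z_L + Z_0) = (107 − j141)/(207 − j141)
|Γ| = 177/250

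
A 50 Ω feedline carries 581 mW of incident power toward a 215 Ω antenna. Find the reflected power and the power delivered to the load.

Γ = (215 − 50)/(215 + 50) = 0.623
|Γ|² = 0.388
P_refl = |Γ|²·P_inc = 225 mW, P_del = (1 − |Γ|²)·P_inc = 356 mW

P_reflected ≈ 225 mW; P_delivered ≈ 356 mW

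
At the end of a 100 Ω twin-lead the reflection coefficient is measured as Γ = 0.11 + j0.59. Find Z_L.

Z_L = Z_0·(1 + Γ)/(1 − Γ) = 100·(1.11 + j0.59)/(0.89 − j0.59)

Z_L ≈ 56.1 + j103 Ω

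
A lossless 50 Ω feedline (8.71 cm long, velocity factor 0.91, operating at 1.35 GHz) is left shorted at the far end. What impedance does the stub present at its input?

Z_in ≈ −j23.3 Ω

λ = v/f = 0.91·c / 1.35 GHz = 0.202 m
βl = 2π·l/λ = 2π × 0.431 = 155°
tan(βl) = -0.465
For a shorted stub, Z_in = jZ_0·tan(βl)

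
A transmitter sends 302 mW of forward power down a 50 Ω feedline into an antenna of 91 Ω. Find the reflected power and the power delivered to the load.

Γ = (91 − 50)/(91 + 50) = 0.291
|Γ|² = 0.0846
P_refl = |Γ|²·P_inc = 25.5 mW, P_del = (1 − |Γ|²)·P_inc = 276 mW

P_reflected ≈ 25.5 mW; P_delivered ≈ 276 mW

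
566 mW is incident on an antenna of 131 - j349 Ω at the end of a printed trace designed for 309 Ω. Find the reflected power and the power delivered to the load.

P_reflected ≈ 275 mW; P_delivered ≈ 291 mW

|Γ| = |(-178 − j349)/(440 − j349)| = 0.698
|Γ|² = 0.487
P_refl = |Γ|²·P_inc = 275 mW, P_del = (1 − |Γ|²)·P_inc = 291 mW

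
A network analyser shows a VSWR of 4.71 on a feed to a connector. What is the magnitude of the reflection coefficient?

|Γ| = (S − 1)/(S + 1) = (4.71 − 1)/(4.71 + 1) = 3.71/5.71

|Γ| ≈ 0.65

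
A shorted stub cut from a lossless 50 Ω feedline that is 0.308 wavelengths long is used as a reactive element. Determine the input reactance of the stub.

βl = 2π × 0.308 = 111°
tan(βl) = -2.62
For a shorted stub, Z_in = jZ_0·tan(βl)

X_in ≈ -131 Ω (capacitive)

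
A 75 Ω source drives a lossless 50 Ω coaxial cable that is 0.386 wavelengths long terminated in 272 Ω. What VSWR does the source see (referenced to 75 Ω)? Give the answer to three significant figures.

VSWR ≈ 5.61

βl = 2π × 0.386 = 139°
tan(βl) = -0.871
Z_in = Z_0·(Z_L + jZ_0·tanβl)/(Z_0 + jZ_L·tanβl) = 20.4 + j53.1 Ω
Γ_s = (Z_in − Z_s)/(Z_in + Z_s) = (-54.6 + j53.1)/(95.4 + j53.1), |Γ_s| = 0.698
VSWR = (1 + |Γ_s|)/(1 − |Γ_s|)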